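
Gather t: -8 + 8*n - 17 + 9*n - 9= 17*n - 34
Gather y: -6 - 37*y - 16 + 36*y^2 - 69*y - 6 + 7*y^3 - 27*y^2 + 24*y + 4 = 7*y^3 + 9*y^2 - 82*y - 24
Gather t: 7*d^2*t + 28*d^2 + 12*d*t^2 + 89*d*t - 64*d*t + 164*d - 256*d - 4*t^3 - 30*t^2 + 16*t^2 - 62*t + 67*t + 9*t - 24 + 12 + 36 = 28*d^2 - 92*d - 4*t^3 + t^2*(12*d - 14) + t*(7*d^2 + 25*d + 14) + 24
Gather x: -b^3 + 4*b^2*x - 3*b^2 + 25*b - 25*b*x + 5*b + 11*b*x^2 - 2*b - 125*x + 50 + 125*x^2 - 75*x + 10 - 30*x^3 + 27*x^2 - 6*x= -b^3 - 3*b^2 + 28*b - 30*x^3 + x^2*(11*b + 152) + x*(4*b^2 - 25*b - 206) + 60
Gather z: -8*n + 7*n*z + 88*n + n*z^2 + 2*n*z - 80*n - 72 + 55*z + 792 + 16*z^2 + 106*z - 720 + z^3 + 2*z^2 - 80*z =z^3 + z^2*(n + 18) + z*(9*n + 81)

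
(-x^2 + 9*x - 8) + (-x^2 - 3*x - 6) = -2*x^2 + 6*x - 14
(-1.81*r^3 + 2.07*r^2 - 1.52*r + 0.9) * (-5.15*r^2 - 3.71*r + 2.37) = 9.3215*r^5 - 3.9454*r^4 - 4.1414*r^3 + 5.9101*r^2 - 6.9414*r + 2.133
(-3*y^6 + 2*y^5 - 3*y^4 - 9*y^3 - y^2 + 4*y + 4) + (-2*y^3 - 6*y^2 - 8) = -3*y^6 + 2*y^5 - 3*y^4 - 11*y^3 - 7*y^2 + 4*y - 4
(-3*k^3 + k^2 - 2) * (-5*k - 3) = 15*k^4 + 4*k^3 - 3*k^2 + 10*k + 6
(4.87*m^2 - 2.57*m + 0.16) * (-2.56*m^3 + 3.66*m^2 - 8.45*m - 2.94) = -12.4672*m^5 + 24.4034*m^4 - 50.9673*m^3 + 7.9843*m^2 + 6.2038*m - 0.4704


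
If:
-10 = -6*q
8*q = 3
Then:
No Solution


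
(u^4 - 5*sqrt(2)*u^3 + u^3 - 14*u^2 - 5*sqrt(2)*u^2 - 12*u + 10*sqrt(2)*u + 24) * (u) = u^5 - 5*sqrt(2)*u^4 + u^4 - 14*u^3 - 5*sqrt(2)*u^3 - 12*u^2 + 10*sqrt(2)*u^2 + 24*u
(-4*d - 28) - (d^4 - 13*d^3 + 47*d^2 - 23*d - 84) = -d^4 + 13*d^3 - 47*d^2 + 19*d + 56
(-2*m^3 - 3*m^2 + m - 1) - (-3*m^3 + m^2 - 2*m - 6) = m^3 - 4*m^2 + 3*m + 5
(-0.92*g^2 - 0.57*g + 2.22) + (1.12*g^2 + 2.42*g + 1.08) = 0.2*g^2 + 1.85*g + 3.3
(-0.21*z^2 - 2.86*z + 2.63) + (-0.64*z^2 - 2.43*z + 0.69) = -0.85*z^2 - 5.29*z + 3.32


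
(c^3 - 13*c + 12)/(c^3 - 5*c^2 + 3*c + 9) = (c^2 + 3*c - 4)/(c^2 - 2*c - 3)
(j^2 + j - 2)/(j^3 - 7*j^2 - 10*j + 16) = 1/(j - 8)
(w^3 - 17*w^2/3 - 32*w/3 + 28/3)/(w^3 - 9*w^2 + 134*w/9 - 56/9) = 3*(w + 2)/(3*w - 4)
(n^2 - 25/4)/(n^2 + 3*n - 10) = (n^2 - 25/4)/(n^2 + 3*n - 10)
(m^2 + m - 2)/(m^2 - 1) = (m + 2)/(m + 1)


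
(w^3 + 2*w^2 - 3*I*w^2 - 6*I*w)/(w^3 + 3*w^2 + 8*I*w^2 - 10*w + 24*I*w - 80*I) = w*(w^2 + w*(2 - 3*I) - 6*I)/(w^3 + w^2*(3 + 8*I) + 2*w*(-5 + 12*I) - 80*I)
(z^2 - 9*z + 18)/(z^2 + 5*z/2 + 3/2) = 2*(z^2 - 9*z + 18)/(2*z^2 + 5*z + 3)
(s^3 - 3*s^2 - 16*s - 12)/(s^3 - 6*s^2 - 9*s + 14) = (s^2 - 5*s - 6)/(s^2 - 8*s + 7)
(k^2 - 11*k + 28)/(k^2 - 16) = (k - 7)/(k + 4)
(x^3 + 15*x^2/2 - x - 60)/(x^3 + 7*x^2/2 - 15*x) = (x + 4)/x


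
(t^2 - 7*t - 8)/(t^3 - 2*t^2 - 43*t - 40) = 1/(t + 5)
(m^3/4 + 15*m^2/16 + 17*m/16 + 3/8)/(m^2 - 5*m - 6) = (4*m^2 + 11*m + 6)/(16*(m - 6))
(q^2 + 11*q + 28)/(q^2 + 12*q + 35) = (q + 4)/(q + 5)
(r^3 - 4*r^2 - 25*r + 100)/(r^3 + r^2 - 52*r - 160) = (r^2 - 9*r + 20)/(r^2 - 4*r - 32)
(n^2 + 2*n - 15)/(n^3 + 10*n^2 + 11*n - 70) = (n - 3)/(n^2 + 5*n - 14)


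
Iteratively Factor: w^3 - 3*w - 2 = (w + 1)*(w^2 - w - 2) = (w + 1)^2*(w - 2)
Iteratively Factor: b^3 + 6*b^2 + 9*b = (b + 3)*(b^2 + 3*b) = b*(b + 3)*(b + 3)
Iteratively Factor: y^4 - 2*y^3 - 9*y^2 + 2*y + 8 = (y - 1)*(y^3 - y^2 - 10*y - 8) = (y - 4)*(y - 1)*(y^2 + 3*y + 2) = (y - 4)*(y - 1)*(y + 2)*(y + 1)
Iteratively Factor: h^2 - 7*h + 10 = (h - 2)*(h - 5)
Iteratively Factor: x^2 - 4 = (x + 2)*(x - 2)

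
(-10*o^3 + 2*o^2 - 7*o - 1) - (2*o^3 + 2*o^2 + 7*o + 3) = -12*o^3 - 14*o - 4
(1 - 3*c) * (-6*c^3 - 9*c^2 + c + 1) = 18*c^4 + 21*c^3 - 12*c^2 - 2*c + 1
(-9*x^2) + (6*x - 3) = -9*x^2 + 6*x - 3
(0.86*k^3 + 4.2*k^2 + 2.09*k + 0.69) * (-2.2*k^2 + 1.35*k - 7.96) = -1.892*k^5 - 8.079*k^4 - 5.7736*k^3 - 32.1285*k^2 - 15.7049*k - 5.4924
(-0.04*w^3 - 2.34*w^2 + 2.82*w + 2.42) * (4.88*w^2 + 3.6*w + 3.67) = -0.1952*w^5 - 11.5632*w^4 + 5.1908*w^3 + 13.3738*w^2 + 19.0614*w + 8.8814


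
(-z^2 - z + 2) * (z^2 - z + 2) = -z^4 + z^2 - 4*z + 4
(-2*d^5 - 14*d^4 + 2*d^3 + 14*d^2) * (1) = -2*d^5 - 14*d^4 + 2*d^3 + 14*d^2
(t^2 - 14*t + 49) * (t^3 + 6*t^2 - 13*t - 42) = t^5 - 8*t^4 - 48*t^3 + 434*t^2 - 49*t - 2058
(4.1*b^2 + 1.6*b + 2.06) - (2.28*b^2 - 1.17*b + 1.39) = 1.82*b^2 + 2.77*b + 0.67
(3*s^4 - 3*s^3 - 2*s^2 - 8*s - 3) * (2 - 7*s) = -21*s^5 + 27*s^4 + 8*s^3 + 52*s^2 + 5*s - 6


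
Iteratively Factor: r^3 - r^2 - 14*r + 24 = (r - 3)*(r^2 + 2*r - 8) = (r - 3)*(r + 4)*(r - 2)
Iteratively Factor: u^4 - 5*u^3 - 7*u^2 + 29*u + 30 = (u + 2)*(u^3 - 7*u^2 + 7*u + 15) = (u - 3)*(u + 2)*(u^2 - 4*u - 5) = (u - 3)*(u + 1)*(u + 2)*(u - 5)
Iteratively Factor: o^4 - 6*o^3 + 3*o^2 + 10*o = (o + 1)*(o^3 - 7*o^2 + 10*o) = (o - 5)*(o + 1)*(o^2 - 2*o) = (o - 5)*(o - 2)*(o + 1)*(o)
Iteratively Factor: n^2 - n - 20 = (n + 4)*(n - 5)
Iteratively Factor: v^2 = (v)*(v)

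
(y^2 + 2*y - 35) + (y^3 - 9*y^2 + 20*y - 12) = y^3 - 8*y^2 + 22*y - 47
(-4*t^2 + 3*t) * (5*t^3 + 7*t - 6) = -20*t^5 + 15*t^4 - 28*t^3 + 45*t^2 - 18*t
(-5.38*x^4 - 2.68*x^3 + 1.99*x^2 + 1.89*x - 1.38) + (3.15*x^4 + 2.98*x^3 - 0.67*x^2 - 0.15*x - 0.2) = -2.23*x^4 + 0.3*x^3 + 1.32*x^2 + 1.74*x - 1.58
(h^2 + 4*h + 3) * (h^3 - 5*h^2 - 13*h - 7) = h^5 - h^4 - 30*h^3 - 74*h^2 - 67*h - 21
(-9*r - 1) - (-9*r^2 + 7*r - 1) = 9*r^2 - 16*r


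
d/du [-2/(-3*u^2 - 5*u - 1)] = 2*(-6*u - 5)/(3*u^2 + 5*u + 1)^2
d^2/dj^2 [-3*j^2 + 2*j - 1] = -6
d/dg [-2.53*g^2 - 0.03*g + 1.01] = -5.06*g - 0.03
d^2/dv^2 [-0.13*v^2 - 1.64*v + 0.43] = -0.260000000000000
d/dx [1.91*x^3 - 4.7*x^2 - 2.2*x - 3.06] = 5.73*x^2 - 9.4*x - 2.2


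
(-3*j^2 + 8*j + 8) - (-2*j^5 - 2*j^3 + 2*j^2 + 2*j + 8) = 2*j^5 + 2*j^3 - 5*j^2 + 6*j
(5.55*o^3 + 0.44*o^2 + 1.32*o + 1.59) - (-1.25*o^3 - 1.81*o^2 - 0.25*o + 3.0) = 6.8*o^3 + 2.25*o^2 + 1.57*o - 1.41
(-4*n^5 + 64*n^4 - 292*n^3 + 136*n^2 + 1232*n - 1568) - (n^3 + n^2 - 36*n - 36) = -4*n^5 + 64*n^4 - 293*n^3 + 135*n^2 + 1268*n - 1532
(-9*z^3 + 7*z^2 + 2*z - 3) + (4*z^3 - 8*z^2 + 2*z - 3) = -5*z^3 - z^2 + 4*z - 6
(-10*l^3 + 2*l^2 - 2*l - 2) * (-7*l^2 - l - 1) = 70*l^5 - 4*l^4 + 22*l^3 + 14*l^2 + 4*l + 2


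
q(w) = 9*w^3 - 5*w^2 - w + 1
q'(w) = 27*w^2 - 10*w - 1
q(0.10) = 0.86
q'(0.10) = -1.73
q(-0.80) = -6.01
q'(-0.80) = 24.28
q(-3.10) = -312.07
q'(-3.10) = 289.47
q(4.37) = 652.23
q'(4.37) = 470.92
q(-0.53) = -1.21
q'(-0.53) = 11.88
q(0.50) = 0.38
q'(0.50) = 0.75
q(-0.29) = 0.65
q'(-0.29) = 4.17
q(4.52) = 725.44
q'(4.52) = 505.42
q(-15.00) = -31484.00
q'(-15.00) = 6224.00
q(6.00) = 1759.00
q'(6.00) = 911.00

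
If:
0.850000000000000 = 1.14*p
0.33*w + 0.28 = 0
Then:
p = 0.75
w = -0.85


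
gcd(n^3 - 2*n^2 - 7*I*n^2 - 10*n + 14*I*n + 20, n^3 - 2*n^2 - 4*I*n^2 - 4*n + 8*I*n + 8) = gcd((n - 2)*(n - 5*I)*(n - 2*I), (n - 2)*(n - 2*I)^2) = n^2 + n*(-2 - 2*I) + 4*I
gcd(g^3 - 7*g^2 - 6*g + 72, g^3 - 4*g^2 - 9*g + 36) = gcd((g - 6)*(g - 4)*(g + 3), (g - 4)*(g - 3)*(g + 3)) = g^2 - g - 12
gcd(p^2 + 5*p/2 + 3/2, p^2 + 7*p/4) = 1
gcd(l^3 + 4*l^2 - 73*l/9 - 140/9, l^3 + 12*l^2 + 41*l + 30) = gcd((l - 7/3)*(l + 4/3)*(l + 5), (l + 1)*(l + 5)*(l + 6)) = l + 5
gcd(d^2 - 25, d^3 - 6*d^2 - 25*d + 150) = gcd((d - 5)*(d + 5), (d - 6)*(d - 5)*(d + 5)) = d^2 - 25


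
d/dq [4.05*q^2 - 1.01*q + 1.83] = 8.1*q - 1.01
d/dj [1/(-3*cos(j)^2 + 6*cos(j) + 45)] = 2*(1 - cos(j))*sin(j)/(3*(sin(j)^2 + 2*cos(j) + 14)^2)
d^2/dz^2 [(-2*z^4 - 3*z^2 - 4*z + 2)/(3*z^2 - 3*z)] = 2*(-2*z^6 + 6*z^5 - 6*z^4 - 7*z^3 + 6*z^2 - 6*z + 2)/(3*z^3*(z^3 - 3*z^2 + 3*z - 1))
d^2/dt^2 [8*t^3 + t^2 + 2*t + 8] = 48*t + 2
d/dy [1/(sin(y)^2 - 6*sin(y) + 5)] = 2*(3 - sin(y))*cos(y)/(sin(y)^2 - 6*sin(y) + 5)^2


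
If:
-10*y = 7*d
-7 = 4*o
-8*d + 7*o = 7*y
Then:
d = -245/62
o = -7/4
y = 343/124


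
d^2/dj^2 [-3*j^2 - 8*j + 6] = -6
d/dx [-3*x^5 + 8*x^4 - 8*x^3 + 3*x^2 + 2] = x*(-15*x^3 + 32*x^2 - 24*x + 6)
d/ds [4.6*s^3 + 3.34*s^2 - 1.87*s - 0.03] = 13.8*s^2 + 6.68*s - 1.87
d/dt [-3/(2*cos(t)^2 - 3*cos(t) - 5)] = 3*(3 - 4*cos(t))*sin(t)/(3*cos(t) - cos(2*t) + 4)^2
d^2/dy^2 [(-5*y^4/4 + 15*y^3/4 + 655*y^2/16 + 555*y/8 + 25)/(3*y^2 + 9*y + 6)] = 5*(-4*y^3 - 12*y^2 - 12*y - 31)/(24*(y^3 + 3*y^2 + 3*y + 1))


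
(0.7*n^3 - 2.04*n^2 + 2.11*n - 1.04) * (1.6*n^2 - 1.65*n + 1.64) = 1.12*n^5 - 4.419*n^4 + 7.89*n^3 - 8.4911*n^2 + 5.1764*n - 1.7056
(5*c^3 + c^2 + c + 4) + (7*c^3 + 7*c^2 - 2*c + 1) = 12*c^3 + 8*c^2 - c + 5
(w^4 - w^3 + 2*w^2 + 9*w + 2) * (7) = 7*w^4 - 7*w^3 + 14*w^2 + 63*w + 14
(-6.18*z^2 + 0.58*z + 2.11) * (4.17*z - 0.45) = -25.7706*z^3 + 5.1996*z^2 + 8.5377*z - 0.9495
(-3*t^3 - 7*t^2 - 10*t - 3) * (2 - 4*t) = 12*t^4 + 22*t^3 + 26*t^2 - 8*t - 6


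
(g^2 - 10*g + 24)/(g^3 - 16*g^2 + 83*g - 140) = (g - 6)/(g^2 - 12*g + 35)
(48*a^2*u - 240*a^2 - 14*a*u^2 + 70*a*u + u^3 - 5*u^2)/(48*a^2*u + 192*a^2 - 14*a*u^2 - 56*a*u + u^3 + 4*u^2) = (u - 5)/(u + 4)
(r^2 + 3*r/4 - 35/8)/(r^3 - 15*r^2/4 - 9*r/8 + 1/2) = (8*r^2 + 6*r - 35)/(8*r^3 - 30*r^2 - 9*r + 4)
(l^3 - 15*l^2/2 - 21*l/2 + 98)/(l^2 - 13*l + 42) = (l^2 - l/2 - 14)/(l - 6)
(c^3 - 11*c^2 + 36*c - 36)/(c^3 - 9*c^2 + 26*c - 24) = (c - 6)/(c - 4)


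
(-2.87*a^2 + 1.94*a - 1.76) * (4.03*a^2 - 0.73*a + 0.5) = -11.5661*a^4 + 9.9133*a^3 - 9.944*a^2 + 2.2548*a - 0.88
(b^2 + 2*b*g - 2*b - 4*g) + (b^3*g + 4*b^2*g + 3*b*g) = b^3*g + 4*b^2*g + b^2 + 5*b*g - 2*b - 4*g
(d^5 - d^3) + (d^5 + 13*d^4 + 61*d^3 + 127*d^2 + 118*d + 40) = 2*d^5 + 13*d^4 + 60*d^3 + 127*d^2 + 118*d + 40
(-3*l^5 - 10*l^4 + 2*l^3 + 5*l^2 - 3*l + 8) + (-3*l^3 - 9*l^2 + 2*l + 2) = -3*l^5 - 10*l^4 - l^3 - 4*l^2 - l + 10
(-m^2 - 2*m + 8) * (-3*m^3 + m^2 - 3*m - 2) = 3*m^5 + 5*m^4 - 23*m^3 + 16*m^2 - 20*m - 16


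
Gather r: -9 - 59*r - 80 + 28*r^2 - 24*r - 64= 28*r^2 - 83*r - 153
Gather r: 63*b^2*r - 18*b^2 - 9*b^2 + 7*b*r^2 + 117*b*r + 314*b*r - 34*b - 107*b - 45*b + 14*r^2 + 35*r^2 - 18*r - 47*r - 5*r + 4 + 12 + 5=-27*b^2 - 186*b + r^2*(7*b + 49) + r*(63*b^2 + 431*b - 70) + 21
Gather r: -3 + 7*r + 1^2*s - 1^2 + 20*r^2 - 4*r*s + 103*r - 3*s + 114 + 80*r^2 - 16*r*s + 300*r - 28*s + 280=100*r^2 + r*(410 - 20*s) - 30*s + 390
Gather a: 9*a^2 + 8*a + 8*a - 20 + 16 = 9*a^2 + 16*a - 4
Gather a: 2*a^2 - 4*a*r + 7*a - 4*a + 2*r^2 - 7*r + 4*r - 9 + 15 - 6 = 2*a^2 + a*(3 - 4*r) + 2*r^2 - 3*r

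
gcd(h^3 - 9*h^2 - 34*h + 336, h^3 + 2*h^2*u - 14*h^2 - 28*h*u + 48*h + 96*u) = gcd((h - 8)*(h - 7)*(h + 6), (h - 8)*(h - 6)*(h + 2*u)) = h - 8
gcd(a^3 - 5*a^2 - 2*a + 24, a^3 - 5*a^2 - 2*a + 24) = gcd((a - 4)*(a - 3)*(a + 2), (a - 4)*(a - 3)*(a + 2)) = a^3 - 5*a^2 - 2*a + 24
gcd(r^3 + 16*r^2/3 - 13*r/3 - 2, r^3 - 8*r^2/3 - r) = r + 1/3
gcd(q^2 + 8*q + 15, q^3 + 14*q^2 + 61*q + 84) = q + 3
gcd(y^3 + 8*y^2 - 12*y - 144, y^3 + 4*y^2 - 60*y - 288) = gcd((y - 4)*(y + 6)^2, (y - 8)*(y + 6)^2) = y^2 + 12*y + 36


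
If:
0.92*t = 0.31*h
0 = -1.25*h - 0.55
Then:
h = -0.44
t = -0.15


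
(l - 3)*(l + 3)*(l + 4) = l^3 + 4*l^2 - 9*l - 36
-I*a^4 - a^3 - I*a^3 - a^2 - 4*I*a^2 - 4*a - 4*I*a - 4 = (a - 2*I)*(a - I)*(a + 2*I)*(-I*a - I)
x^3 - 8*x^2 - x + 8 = (x - 8)*(x - 1)*(x + 1)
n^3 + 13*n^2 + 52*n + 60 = (n + 2)*(n + 5)*(n + 6)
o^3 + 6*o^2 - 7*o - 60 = (o - 3)*(o + 4)*(o + 5)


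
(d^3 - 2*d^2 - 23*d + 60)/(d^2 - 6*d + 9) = (d^2 + d - 20)/(d - 3)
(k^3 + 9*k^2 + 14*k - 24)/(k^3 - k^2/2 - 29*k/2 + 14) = 2*(k + 6)/(2*k - 7)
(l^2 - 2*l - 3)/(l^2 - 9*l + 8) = (l^2 - 2*l - 3)/(l^2 - 9*l + 8)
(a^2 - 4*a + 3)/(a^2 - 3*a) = (a - 1)/a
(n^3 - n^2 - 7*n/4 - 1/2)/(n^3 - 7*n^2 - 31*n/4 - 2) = (n - 2)/(n - 8)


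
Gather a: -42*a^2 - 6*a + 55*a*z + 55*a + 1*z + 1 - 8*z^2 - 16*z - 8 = -42*a^2 + a*(55*z + 49) - 8*z^2 - 15*z - 7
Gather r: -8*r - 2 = -8*r - 2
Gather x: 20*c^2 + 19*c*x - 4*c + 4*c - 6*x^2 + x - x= 20*c^2 + 19*c*x - 6*x^2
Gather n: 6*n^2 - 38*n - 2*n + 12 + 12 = 6*n^2 - 40*n + 24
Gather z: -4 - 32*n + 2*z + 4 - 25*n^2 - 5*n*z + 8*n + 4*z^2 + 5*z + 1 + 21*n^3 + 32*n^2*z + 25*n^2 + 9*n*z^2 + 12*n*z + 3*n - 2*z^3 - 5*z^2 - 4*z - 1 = 21*n^3 - 21*n - 2*z^3 + z^2*(9*n - 1) + z*(32*n^2 + 7*n + 3)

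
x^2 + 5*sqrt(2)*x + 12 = (x + 2*sqrt(2))*(x + 3*sqrt(2))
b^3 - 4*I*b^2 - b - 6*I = (b - 3*I)*(b - 2*I)*(b + I)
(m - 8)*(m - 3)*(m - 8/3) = m^3 - 41*m^2/3 + 160*m/3 - 64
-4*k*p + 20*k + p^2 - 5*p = (-4*k + p)*(p - 5)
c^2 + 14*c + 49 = (c + 7)^2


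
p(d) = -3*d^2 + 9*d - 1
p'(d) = 9 - 6*d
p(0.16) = 0.36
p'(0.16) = 8.04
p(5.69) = -46.92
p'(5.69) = -25.14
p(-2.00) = -31.00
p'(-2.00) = 21.00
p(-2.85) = -51.02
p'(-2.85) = 26.10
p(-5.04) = -122.56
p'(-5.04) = 39.24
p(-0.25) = -3.44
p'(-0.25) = 10.50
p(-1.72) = -25.36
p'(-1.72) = 19.32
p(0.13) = 0.12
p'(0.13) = 8.22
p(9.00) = -163.00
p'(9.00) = -45.00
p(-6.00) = -163.00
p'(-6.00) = 45.00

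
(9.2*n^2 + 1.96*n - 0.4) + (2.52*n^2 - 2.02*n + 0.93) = 11.72*n^2 - 0.0600000000000001*n + 0.53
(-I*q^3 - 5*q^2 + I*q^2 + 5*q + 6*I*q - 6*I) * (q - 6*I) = -I*q^4 - 11*q^3 + I*q^3 + 11*q^2 + 36*I*q^2 + 36*q - 36*I*q - 36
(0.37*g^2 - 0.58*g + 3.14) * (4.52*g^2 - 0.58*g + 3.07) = 1.6724*g^4 - 2.8362*g^3 + 15.6651*g^2 - 3.6018*g + 9.6398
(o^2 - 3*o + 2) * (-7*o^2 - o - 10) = -7*o^4 + 20*o^3 - 21*o^2 + 28*o - 20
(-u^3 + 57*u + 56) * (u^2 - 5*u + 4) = -u^5 + 5*u^4 + 53*u^3 - 229*u^2 - 52*u + 224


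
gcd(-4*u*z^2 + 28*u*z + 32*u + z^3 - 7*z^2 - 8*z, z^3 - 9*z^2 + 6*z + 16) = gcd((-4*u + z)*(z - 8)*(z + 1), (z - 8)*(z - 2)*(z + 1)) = z^2 - 7*z - 8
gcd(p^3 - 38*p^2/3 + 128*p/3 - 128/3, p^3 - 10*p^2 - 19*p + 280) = p - 8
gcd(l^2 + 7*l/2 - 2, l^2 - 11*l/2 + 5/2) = l - 1/2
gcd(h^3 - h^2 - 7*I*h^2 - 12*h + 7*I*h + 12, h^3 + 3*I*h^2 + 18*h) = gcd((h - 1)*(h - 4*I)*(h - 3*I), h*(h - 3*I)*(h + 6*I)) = h - 3*I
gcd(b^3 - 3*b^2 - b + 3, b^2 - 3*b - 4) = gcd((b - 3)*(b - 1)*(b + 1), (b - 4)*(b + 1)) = b + 1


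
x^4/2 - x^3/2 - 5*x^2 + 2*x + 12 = (x/2 + 1)*(x - 3)*(x - 2)*(x + 2)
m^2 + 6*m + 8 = (m + 2)*(m + 4)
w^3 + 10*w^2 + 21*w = w*(w + 3)*(w + 7)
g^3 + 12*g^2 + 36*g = g*(g + 6)^2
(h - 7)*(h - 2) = h^2 - 9*h + 14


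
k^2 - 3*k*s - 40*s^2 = (k - 8*s)*(k + 5*s)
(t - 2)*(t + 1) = t^2 - t - 2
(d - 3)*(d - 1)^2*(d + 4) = d^4 - d^3 - 13*d^2 + 25*d - 12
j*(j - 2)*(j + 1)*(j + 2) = j^4 + j^3 - 4*j^2 - 4*j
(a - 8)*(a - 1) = a^2 - 9*a + 8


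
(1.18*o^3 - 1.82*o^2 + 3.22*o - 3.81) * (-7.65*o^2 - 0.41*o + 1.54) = -9.027*o^5 + 13.4392*o^4 - 22.0696*o^3 + 25.0235*o^2 + 6.5209*o - 5.8674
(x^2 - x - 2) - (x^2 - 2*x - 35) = x + 33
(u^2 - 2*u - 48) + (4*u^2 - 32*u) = 5*u^2 - 34*u - 48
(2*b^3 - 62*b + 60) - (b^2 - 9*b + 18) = 2*b^3 - b^2 - 53*b + 42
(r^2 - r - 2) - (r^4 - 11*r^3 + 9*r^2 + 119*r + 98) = -r^4 + 11*r^3 - 8*r^2 - 120*r - 100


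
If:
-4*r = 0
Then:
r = 0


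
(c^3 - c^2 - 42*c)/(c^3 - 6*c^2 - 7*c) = (c + 6)/(c + 1)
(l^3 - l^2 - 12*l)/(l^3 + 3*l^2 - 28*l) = (l + 3)/(l + 7)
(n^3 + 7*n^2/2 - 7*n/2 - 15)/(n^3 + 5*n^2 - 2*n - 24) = (n + 5/2)/(n + 4)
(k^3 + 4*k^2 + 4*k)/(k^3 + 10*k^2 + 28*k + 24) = k/(k + 6)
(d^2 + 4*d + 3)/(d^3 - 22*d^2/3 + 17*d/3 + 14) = 3*(d + 3)/(3*d^2 - 25*d + 42)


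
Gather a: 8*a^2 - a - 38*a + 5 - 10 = 8*a^2 - 39*a - 5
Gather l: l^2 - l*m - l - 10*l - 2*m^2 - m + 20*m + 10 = l^2 + l*(-m - 11) - 2*m^2 + 19*m + 10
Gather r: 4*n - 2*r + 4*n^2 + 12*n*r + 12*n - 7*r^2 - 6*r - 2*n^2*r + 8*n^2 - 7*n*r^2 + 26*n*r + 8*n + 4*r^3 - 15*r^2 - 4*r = 12*n^2 + 24*n + 4*r^3 + r^2*(-7*n - 22) + r*(-2*n^2 + 38*n - 12)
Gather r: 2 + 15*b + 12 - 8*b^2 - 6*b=-8*b^2 + 9*b + 14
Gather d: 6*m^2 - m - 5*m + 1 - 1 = 6*m^2 - 6*m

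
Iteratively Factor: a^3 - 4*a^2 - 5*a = (a + 1)*(a^2 - 5*a) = (a - 5)*(a + 1)*(a)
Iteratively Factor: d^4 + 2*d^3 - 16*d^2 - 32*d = (d + 4)*(d^3 - 2*d^2 - 8*d) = d*(d + 4)*(d^2 - 2*d - 8) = d*(d + 2)*(d + 4)*(d - 4)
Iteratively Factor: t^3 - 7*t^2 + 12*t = (t - 4)*(t^2 - 3*t) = t*(t - 4)*(t - 3)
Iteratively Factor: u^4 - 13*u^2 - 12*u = (u + 1)*(u^3 - u^2 - 12*u) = (u + 1)*(u + 3)*(u^2 - 4*u) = u*(u + 1)*(u + 3)*(u - 4)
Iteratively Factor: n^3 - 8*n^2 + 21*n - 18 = (n - 2)*(n^2 - 6*n + 9) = (n - 3)*(n - 2)*(n - 3)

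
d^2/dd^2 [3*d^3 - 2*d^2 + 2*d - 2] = 18*d - 4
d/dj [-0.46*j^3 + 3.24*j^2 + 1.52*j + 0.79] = -1.38*j^2 + 6.48*j + 1.52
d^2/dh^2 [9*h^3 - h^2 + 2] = 54*h - 2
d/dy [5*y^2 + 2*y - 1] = 10*y + 2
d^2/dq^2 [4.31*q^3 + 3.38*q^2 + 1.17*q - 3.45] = 25.86*q + 6.76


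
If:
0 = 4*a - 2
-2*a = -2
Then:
No Solution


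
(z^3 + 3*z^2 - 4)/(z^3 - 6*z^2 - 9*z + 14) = (z + 2)/(z - 7)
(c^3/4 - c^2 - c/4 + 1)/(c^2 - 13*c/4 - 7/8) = 2*(-c^3 + 4*c^2 + c - 4)/(-8*c^2 + 26*c + 7)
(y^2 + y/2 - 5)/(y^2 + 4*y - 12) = (y + 5/2)/(y + 6)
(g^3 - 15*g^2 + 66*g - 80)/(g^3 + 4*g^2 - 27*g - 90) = (g^2 - 10*g + 16)/(g^2 + 9*g + 18)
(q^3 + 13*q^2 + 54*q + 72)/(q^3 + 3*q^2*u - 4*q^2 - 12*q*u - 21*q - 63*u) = (q^2 + 10*q + 24)/(q^2 + 3*q*u - 7*q - 21*u)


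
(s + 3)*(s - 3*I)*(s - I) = s^3 + 3*s^2 - 4*I*s^2 - 3*s - 12*I*s - 9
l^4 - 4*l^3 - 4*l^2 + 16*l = l*(l - 4)*(l - 2)*(l + 2)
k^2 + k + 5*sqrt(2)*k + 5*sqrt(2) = (k + 1)*(k + 5*sqrt(2))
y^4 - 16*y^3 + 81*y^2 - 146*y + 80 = (y - 8)*(y - 5)*(y - 2)*(y - 1)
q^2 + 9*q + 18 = (q + 3)*(q + 6)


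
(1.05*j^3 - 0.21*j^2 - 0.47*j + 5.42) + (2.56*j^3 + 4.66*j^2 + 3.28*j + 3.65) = 3.61*j^3 + 4.45*j^2 + 2.81*j + 9.07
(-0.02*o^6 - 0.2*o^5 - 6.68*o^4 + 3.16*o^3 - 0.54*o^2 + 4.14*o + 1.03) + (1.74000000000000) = -0.02*o^6 - 0.2*o^5 - 6.68*o^4 + 3.16*o^3 - 0.54*o^2 + 4.14*o + 2.77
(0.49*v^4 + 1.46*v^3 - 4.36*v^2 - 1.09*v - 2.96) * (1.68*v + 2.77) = 0.8232*v^5 + 3.8101*v^4 - 3.2806*v^3 - 13.9084*v^2 - 7.9921*v - 8.1992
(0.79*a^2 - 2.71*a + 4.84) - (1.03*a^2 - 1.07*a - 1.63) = -0.24*a^2 - 1.64*a + 6.47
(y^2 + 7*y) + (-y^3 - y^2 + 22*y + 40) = -y^3 + 29*y + 40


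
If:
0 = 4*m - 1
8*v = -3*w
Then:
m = 1/4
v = -3*w/8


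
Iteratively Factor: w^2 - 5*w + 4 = (w - 1)*(w - 4)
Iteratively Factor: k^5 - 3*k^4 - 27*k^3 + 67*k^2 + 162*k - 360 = (k - 2)*(k^4 - k^3 - 29*k^2 + 9*k + 180) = (k - 2)*(k + 3)*(k^3 - 4*k^2 - 17*k + 60) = (k - 3)*(k - 2)*(k + 3)*(k^2 - k - 20) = (k - 3)*(k - 2)*(k + 3)*(k + 4)*(k - 5)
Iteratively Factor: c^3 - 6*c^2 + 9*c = (c - 3)*(c^2 - 3*c) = c*(c - 3)*(c - 3)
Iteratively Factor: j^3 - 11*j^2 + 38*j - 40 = (j - 4)*(j^2 - 7*j + 10) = (j - 5)*(j - 4)*(j - 2)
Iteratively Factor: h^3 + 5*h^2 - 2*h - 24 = (h - 2)*(h^2 + 7*h + 12) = (h - 2)*(h + 4)*(h + 3)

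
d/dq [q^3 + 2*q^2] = q*(3*q + 4)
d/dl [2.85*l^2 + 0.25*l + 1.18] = 5.7*l + 0.25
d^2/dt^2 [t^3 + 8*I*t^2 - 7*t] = 6*t + 16*I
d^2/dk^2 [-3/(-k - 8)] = 6/(k + 8)^3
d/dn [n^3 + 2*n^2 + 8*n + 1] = 3*n^2 + 4*n + 8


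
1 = 1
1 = 1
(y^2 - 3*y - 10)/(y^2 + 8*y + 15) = (y^2 - 3*y - 10)/(y^2 + 8*y + 15)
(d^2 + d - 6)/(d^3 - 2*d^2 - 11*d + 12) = (d - 2)/(d^2 - 5*d + 4)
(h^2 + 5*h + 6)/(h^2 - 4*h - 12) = (h + 3)/(h - 6)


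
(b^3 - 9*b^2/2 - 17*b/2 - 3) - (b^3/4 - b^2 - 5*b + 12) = 3*b^3/4 - 7*b^2/2 - 7*b/2 - 15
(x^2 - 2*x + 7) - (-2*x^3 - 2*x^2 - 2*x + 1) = 2*x^3 + 3*x^2 + 6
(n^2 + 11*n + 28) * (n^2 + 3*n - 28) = n^4 + 14*n^3 + 33*n^2 - 224*n - 784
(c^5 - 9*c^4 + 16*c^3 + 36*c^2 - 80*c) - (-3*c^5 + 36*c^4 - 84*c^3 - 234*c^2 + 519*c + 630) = 4*c^5 - 45*c^4 + 100*c^3 + 270*c^2 - 599*c - 630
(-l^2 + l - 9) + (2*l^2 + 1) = l^2 + l - 8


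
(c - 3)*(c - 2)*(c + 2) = c^3 - 3*c^2 - 4*c + 12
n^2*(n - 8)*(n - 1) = n^4 - 9*n^3 + 8*n^2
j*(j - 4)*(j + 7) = j^3 + 3*j^2 - 28*j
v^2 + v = v*(v + 1)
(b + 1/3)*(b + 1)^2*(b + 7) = b^4 + 28*b^3/3 + 18*b^2 + 12*b + 7/3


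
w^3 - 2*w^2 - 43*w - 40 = (w - 8)*(w + 1)*(w + 5)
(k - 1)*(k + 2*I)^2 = k^3 - k^2 + 4*I*k^2 - 4*k - 4*I*k + 4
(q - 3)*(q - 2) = q^2 - 5*q + 6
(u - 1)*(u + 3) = u^2 + 2*u - 3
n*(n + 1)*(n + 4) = n^3 + 5*n^2 + 4*n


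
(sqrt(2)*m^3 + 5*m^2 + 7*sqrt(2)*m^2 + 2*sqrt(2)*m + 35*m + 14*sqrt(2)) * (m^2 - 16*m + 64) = sqrt(2)*m^5 - 9*sqrt(2)*m^4 + 5*m^4 - 46*sqrt(2)*m^3 - 45*m^3 - 240*m^2 + 430*sqrt(2)*m^2 - 96*sqrt(2)*m + 2240*m + 896*sqrt(2)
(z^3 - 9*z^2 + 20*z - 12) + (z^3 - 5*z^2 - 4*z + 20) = 2*z^3 - 14*z^2 + 16*z + 8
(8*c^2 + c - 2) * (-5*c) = -40*c^3 - 5*c^2 + 10*c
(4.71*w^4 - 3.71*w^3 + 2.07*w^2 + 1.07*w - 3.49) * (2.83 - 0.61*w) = -2.8731*w^5 + 15.5924*w^4 - 11.762*w^3 + 5.2054*w^2 + 5.157*w - 9.8767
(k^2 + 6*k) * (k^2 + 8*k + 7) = k^4 + 14*k^3 + 55*k^2 + 42*k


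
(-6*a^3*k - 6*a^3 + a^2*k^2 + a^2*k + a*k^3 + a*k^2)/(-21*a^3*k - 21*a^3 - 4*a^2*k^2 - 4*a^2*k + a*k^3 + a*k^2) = (2*a - k)/(7*a - k)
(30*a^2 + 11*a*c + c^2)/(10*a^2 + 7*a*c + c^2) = (6*a + c)/(2*a + c)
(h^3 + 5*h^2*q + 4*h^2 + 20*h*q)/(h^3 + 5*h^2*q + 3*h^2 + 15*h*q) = (h + 4)/(h + 3)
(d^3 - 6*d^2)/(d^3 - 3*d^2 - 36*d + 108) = d^2/(d^2 + 3*d - 18)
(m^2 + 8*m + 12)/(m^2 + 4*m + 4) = (m + 6)/(m + 2)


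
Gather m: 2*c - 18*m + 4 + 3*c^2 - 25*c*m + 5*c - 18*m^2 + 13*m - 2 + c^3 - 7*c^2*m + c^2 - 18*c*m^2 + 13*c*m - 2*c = c^3 + 4*c^2 + 5*c + m^2*(-18*c - 18) + m*(-7*c^2 - 12*c - 5) + 2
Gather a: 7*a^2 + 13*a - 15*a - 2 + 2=7*a^2 - 2*a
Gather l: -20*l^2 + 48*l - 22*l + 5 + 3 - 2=-20*l^2 + 26*l + 6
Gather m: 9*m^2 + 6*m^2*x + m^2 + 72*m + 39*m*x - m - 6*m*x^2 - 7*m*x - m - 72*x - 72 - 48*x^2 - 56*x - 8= m^2*(6*x + 10) + m*(-6*x^2 + 32*x + 70) - 48*x^2 - 128*x - 80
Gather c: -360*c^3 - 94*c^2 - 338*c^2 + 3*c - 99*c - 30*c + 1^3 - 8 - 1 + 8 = -360*c^3 - 432*c^2 - 126*c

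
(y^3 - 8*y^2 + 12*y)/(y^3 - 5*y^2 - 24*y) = (-y^2 + 8*y - 12)/(-y^2 + 5*y + 24)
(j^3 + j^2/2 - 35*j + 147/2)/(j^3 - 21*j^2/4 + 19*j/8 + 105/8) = 4*(j + 7)/(4*j + 5)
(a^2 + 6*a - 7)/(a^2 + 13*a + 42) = (a - 1)/(a + 6)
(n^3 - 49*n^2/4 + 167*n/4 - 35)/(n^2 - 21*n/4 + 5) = n - 7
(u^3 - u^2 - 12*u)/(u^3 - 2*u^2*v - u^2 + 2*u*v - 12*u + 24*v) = u/(u - 2*v)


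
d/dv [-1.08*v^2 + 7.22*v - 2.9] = 7.22 - 2.16*v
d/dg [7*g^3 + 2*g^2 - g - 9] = 21*g^2 + 4*g - 1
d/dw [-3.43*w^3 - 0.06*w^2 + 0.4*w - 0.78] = -10.29*w^2 - 0.12*w + 0.4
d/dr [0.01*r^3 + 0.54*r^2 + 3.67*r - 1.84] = 0.03*r^2 + 1.08*r + 3.67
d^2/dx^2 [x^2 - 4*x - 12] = 2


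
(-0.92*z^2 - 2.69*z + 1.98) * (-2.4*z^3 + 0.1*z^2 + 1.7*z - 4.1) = 2.208*z^5 + 6.364*z^4 - 6.585*z^3 - 0.602999999999999*z^2 + 14.395*z - 8.118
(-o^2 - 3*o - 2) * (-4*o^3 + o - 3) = 4*o^5 + 12*o^4 + 7*o^3 + 7*o + 6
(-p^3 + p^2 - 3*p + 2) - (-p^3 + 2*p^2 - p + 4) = -p^2 - 2*p - 2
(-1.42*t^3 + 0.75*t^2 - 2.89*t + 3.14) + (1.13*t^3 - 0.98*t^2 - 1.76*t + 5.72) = -0.29*t^3 - 0.23*t^2 - 4.65*t + 8.86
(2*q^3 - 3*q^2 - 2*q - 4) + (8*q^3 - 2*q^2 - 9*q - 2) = 10*q^3 - 5*q^2 - 11*q - 6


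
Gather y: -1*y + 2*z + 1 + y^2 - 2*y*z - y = y^2 + y*(-2*z - 2) + 2*z + 1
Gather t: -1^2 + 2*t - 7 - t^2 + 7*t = -t^2 + 9*t - 8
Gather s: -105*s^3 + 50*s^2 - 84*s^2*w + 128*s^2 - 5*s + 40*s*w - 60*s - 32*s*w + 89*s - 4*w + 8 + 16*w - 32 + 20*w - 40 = -105*s^3 + s^2*(178 - 84*w) + s*(8*w + 24) + 32*w - 64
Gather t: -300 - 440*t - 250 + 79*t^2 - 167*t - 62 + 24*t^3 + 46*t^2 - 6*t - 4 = 24*t^3 + 125*t^2 - 613*t - 616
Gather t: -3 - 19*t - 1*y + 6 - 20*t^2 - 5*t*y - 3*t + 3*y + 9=-20*t^2 + t*(-5*y - 22) + 2*y + 12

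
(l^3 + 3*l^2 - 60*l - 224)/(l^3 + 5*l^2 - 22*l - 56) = (l^2 - 4*l - 32)/(l^2 - 2*l - 8)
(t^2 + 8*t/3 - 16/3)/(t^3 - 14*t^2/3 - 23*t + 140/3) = (3*t - 4)/(3*t^2 - 26*t + 35)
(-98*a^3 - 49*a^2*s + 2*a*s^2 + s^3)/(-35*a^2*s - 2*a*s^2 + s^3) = (14*a^2 + 9*a*s + s^2)/(s*(5*a + s))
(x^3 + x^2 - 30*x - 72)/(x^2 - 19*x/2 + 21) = 2*(x^2 + 7*x + 12)/(2*x - 7)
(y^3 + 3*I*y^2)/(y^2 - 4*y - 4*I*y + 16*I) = y^2*(y + 3*I)/(y^2 - 4*y - 4*I*y + 16*I)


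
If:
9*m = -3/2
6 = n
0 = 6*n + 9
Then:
No Solution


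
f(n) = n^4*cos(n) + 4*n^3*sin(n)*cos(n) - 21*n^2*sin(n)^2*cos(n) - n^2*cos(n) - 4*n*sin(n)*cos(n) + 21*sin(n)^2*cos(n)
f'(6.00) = 2107.89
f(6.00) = 929.36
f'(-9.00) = 4746.20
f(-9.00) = -6725.57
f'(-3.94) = -241.35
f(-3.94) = 66.26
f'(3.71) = 282.64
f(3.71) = 3.32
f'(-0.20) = -5.47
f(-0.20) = 0.59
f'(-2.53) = 121.51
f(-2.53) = -23.38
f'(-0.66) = 1.65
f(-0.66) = 2.60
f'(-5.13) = -40.52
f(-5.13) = -102.53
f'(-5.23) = -273.84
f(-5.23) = -87.17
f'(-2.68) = 137.95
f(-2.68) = -43.13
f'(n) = -n^4*sin(n) - 4*n^3*sin(n)^2 + 4*n^3*cos(n)^2 + 4*n^3*cos(n) + 21*n^2*sin(n)^3 - 42*n^2*sin(n)*cos(n)^2 + 12*n^2*sin(n)*cos(n) + n^2*sin(n) - 42*n*sin(n)^2*cos(n) + 4*n*sin(n)^2 - 4*n*cos(n)^2 - 2*n*cos(n) - 21*sin(n)^3 + 42*sin(n)*cos(n)^2 - 4*sin(n)*cos(n)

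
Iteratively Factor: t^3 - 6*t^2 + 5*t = (t - 1)*(t^2 - 5*t) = t*(t - 1)*(t - 5)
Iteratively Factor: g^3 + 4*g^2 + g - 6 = (g + 3)*(g^2 + g - 2) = (g + 2)*(g + 3)*(g - 1)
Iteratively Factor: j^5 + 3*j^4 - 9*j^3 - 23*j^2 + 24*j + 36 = (j - 2)*(j^4 + 5*j^3 + j^2 - 21*j - 18) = (j - 2)*(j + 3)*(j^3 + 2*j^2 - 5*j - 6) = (j - 2)*(j + 3)^2*(j^2 - j - 2) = (j - 2)^2*(j + 3)^2*(j + 1)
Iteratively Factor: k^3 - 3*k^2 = (k)*(k^2 - 3*k) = k^2*(k - 3)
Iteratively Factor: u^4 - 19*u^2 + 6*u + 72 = (u - 3)*(u^3 + 3*u^2 - 10*u - 24) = (u - 3)*(u + 4)*(u^2 - u - 6) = (u - 3)^2*(u + 4)*(u + 2)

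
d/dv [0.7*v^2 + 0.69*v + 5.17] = 1.4*v + 0.69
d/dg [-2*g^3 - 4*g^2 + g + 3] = -6*g^2 - 8*g + 1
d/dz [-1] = 0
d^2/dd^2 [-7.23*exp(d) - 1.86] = -7.23*exp(d)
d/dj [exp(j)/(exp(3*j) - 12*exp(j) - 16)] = (-3*(exp(2*j) - 4)*exp(j) + exp(3*j) - 12*exp(j) - 16)*exp(j)/(-exp(3*j) + 12*exp(j) + 16)^2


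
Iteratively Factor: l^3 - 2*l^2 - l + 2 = (l - 2)*(l^2 - 1) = (l - 2)*(l - 1)*(l + 1)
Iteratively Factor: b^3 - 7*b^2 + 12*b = (b - 4)*(b^2 - 3*b) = b*(b - 4)*(b - 3)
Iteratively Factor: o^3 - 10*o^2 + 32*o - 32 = (o - 2)*(o^2 - 8*o + 16) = (o - 4)*(o - 2)*(o - 4)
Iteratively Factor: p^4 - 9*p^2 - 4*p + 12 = (p + 2)*(p^3 - 2*p^2 - 5*p + 6) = (p - 3)*(p + 2)*(p^2 + p - 2) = (p - 3)*(p - 1)*(p + 2)*(p + 2)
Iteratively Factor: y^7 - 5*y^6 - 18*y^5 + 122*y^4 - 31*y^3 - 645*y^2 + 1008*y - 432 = (y - 4)*(y^6 - y^5 - 22*y^4 + 34*y^3 + 105*y^2 - 225*y + 108) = (y - 4)*(y - 3)*(y^5 + 2*y^4 - 16*y^3 - 14*y^2 + 63*y - 36) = (y - 4)*(y - 3)*(y - 1)*(y^4 + 3*y^3 - 13*y^2 - 27*y + 36) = (y - 4)*(y - 3)*(y - 1)^2*(y^3 + 4*y^2 - 9*y - 36) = (y - 4)*(y - 3)^2*(y - 1)^2*(y^2 + 7*y + 12) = (y - 4)*(y - 3)^2*(y - 1)^2*(y + 3)*(y + 4)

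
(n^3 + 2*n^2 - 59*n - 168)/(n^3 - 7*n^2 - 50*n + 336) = (n + 3)/(n - 6)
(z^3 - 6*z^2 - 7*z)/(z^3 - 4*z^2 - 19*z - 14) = z/(z + 2)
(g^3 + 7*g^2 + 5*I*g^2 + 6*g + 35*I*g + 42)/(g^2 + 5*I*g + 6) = g + 7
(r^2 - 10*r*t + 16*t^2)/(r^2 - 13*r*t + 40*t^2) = (r - 2*t)/(r - 5*t)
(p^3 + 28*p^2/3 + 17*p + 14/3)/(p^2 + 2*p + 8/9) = 3*(3*p^3 + 28*p^2 + 51*p + 14)/(9*p^2 + 18*p + 8)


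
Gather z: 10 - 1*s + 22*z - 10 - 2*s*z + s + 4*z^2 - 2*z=4*z^2 + z*(20 - 2*s)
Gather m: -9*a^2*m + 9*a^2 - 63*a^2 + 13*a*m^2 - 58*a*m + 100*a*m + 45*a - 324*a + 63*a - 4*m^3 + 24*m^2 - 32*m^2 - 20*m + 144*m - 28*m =-54*a^2 - 216*a - 4*m^3 + m^2*(13*a - 8) + m*(-9*a^2 + 42*a + 96)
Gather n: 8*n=8*n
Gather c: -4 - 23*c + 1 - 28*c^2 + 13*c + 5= -28*c^2 - 10*c + 2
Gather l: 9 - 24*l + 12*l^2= 12*l^2 - 24*l + 9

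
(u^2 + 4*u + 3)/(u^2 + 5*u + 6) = (u + 1)/(u + 2)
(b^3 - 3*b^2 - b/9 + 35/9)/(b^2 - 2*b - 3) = (b^2 - 4*b + 35/9)/(b - 3)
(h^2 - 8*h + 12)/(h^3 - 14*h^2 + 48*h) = (h - 2)/(h*(h - 8))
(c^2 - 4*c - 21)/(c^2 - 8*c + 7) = (c + 3)/(c - 1)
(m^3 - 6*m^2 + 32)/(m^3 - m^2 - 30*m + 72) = (m^2 - 2*m - 8)/(m^2 + 3*m - 18)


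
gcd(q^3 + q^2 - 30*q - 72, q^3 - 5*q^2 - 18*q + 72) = q^2 - 2*q - 24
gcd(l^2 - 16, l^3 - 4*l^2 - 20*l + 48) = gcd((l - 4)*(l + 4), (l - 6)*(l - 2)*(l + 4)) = l + 4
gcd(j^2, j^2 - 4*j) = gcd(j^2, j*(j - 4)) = j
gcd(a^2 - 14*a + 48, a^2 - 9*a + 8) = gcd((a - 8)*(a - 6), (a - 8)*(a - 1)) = a - 8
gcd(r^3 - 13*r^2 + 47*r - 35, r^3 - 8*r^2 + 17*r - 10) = r^2 - 6*r + 5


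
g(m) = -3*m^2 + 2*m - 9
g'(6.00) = -34.00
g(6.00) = -105.00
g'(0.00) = 2.00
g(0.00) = -9.00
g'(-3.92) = 25.52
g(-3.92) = -62.94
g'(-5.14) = 32.84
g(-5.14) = -98.54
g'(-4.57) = 29.42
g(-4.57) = -80.79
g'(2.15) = -10.90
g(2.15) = -18.57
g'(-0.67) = 6.02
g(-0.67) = -11.69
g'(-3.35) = 22.10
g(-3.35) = -49.37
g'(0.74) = -2.44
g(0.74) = -9.16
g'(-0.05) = 2.30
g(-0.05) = -9.11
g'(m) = 2 - 6*m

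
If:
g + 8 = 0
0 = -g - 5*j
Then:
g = -8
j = 8/5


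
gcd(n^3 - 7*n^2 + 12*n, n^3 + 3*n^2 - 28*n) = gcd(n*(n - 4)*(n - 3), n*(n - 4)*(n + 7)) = n^2 - 4*n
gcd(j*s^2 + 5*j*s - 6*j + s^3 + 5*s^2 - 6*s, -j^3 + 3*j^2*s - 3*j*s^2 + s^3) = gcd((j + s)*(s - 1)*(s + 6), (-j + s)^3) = 1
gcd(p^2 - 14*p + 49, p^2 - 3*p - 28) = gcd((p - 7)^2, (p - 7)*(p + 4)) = p - 7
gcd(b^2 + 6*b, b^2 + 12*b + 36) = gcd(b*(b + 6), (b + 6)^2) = b + 6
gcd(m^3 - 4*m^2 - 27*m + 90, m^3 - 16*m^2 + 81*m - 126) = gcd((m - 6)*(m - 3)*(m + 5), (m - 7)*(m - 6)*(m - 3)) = m^2 - 9*m + 18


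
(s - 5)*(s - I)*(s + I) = s^3 - 5*s^2 + s - 5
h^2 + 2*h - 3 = (h - 1)*(h + 3)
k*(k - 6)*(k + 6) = k^3 - 36*k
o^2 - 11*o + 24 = (o - 8)*(o - 3)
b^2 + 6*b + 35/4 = (b + 5/2)*(b + 7/2)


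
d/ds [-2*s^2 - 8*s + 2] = -4*s - 8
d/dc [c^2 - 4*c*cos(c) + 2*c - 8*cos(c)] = 4*c*sin(c) + 2*c + 8*sin(c) - 4*cos(c) + 2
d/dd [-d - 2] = -1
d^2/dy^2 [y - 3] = 0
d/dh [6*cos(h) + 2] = -6*sin(h)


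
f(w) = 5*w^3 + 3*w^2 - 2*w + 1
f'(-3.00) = 115.00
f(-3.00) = -101.00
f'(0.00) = -2.00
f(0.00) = 1.00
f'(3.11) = 161.74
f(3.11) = 174.20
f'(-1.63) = 28.07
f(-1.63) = -9.42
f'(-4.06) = 220.89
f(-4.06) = -276.05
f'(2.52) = 108.38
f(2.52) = 95.03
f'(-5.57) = 429.95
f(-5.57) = -758.83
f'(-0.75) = 1.94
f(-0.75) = 2.08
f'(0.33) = 1.61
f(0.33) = 0.85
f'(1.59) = 45.46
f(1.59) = 25.50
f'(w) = 15*w^2 + 6*w - 2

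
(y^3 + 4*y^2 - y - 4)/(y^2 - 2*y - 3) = (y^2 + 3*y - 4)/(y - 3)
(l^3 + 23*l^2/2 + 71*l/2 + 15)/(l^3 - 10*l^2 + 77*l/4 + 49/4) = 2*(l^2 + 11*l + 30)/(2*l^2 - 21*l + 49)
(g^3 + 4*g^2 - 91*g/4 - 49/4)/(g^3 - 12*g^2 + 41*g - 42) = (4*g^3 + 16*g^2 - 91*g - 49)/(4*(g^3 - 12*g^2 + 41*g - 42))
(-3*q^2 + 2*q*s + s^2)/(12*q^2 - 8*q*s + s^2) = (-3*q^2 + 2*q*s + s^2)/(12*q^2 - 8*q*s + s^2)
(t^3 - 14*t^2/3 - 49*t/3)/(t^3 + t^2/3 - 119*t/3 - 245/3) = t/(t + 5)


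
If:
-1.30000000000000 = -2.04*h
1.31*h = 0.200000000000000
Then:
No Solution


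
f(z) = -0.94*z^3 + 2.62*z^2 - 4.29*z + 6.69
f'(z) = -2.82*z^2 + 5.24*z - 4.29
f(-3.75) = 109.19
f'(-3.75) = -63.60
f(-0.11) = 7.19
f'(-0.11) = -4.90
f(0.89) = 4.28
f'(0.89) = -1.86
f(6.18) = -141.63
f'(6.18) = -79.61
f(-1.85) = 29.55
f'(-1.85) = -23.64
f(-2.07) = 35.13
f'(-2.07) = -27.22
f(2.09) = 0.59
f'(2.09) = -5.66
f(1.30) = 3.48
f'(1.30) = -2.24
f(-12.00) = 2059.77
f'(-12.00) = -473.25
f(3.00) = -7.98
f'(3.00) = -13.95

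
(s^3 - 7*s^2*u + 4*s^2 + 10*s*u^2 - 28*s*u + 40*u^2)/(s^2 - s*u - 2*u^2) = (s^2 - 5*s*u + 4*s - 20*u)/(s + u)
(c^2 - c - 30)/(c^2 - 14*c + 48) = (c + 5)/(c - 8)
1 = 1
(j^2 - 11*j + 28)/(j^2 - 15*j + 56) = (j - 4)/(j - 8)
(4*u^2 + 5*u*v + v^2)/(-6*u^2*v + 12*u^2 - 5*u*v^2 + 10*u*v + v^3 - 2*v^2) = (-4*u - v)/(6*u*v - 12*u - v^2 + 2*v)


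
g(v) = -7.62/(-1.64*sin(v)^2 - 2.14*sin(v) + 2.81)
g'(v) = -7.62*(3.28*sin(v)*cos(v) + 2.14*cos(v))/(-1.64*sin(v)^2 - 2.14*sin(v) + 2.81)^2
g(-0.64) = -2.18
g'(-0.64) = -0.09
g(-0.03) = -2.65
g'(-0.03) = -1.88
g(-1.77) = -2.29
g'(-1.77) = -0.15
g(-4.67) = 7.90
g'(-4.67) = 1.88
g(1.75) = 8.62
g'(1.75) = 9.34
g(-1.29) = -2.27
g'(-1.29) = 0.19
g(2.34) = -17.89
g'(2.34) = 131.37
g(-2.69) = -2.22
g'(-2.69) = 0.41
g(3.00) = -3.08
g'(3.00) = 3.20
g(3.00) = -3.08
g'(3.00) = 3.20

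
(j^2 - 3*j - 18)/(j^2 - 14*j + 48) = (j + 3)/(j - 8)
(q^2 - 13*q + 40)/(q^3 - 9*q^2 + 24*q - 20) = (q - 8)/(q^2 - 4*q + 4)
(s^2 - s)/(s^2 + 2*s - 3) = s/(s + 3)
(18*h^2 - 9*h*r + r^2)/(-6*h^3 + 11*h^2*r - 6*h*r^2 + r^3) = (-6*h + r)/(2*h^2 - 3*h*r + r^2)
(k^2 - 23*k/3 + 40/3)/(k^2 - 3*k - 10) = (k - 8/3)/(k + 2)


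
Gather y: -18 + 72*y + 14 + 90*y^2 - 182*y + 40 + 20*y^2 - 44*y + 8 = 110*y^2 - 154*y + 44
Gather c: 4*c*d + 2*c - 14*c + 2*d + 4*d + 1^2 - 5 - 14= c*(4*d - 12) + 6*d - 18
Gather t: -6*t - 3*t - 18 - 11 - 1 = -9*t - 30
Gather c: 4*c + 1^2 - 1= 4*c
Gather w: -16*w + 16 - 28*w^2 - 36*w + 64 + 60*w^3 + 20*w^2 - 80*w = 60*w^3 - 8*w^2 - 132*w + 80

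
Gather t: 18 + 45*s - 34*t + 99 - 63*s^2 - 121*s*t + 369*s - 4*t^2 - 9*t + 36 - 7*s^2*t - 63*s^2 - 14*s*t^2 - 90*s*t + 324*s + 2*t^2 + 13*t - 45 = -126*s^2 + 738*s + t^2*(-14*s - 2) + t*(-7*s^2 - 211*s - 30) + 108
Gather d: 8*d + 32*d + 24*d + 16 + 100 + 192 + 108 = 64*d + 416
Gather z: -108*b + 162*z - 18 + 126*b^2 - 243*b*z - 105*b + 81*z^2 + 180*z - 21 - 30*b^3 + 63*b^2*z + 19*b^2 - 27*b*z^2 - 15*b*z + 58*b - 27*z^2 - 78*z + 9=-30*b^3 + 145*b^2 - 155*b + z^2*(54 - 27*b) + z*(63*b^2 - 258*b + 264) - 30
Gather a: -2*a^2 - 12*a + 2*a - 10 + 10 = -2*a^2 - 10*a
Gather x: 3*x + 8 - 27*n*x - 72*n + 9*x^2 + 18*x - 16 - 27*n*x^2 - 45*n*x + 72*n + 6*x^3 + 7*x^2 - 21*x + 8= -72*n*x + 6*x^3 + x^2*(16 - 27*n)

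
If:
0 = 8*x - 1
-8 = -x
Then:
No Solution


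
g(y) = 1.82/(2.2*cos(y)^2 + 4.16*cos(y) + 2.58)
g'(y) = 1.82*(4.4*sin(y)*cos(y) + 4.16*sin(y))/(2.2*cos(y)^2 + 4.16*cos(y) + 2.58)^2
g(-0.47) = 0.23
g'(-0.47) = -0.10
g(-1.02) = 0.34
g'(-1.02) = -0.35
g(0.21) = 0.21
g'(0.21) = 0.04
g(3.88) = 2.58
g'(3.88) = -2.22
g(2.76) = 2.96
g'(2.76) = 0.14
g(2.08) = 1.69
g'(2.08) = 2.77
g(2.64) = 2.92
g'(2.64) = 0.68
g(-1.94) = 1.33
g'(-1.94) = -2.34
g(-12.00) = 0.24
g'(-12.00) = 0.13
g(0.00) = 0.20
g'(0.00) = 0.00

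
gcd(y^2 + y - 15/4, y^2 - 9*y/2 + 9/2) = y - 3/2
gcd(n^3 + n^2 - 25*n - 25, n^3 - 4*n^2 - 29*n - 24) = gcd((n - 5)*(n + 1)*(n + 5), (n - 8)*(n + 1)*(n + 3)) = n + 1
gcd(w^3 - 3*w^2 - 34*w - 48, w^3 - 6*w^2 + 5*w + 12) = 1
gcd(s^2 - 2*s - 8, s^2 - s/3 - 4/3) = 1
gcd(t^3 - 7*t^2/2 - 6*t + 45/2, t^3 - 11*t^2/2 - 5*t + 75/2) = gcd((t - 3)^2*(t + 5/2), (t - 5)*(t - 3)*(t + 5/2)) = t^2 - t/2 - 15/2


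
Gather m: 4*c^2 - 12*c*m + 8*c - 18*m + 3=4*c^2 + 8*c + m*(-12*c - 18) + 3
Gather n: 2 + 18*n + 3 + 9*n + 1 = 27*n + 6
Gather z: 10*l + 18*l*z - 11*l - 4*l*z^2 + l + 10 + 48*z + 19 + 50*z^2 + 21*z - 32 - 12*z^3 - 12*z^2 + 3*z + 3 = -12*z^3 + z^2*(38 - 4*l) + z*(18*l + 72)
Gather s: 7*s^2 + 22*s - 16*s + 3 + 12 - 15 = 7*s^2 + 6*s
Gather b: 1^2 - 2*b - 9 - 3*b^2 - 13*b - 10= -3*b^2 - 15*b - 18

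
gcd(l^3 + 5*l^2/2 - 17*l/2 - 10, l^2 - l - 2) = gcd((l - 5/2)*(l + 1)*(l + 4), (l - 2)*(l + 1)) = l + 1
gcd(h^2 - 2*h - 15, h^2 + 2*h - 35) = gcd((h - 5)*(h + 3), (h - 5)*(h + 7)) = h - 5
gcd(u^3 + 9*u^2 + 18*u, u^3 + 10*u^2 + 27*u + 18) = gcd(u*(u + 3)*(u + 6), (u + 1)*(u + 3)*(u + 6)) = u^2 + 9*u + 18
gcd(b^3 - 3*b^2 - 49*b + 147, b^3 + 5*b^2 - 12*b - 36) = b - 3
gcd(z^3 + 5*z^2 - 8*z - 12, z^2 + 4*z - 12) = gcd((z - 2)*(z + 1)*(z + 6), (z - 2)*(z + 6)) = z^2 + 4*z - 12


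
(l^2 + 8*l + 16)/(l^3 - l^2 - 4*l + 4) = (l^2 + 8*l + 16)/(l^3 - l^2 - 4*l + 4)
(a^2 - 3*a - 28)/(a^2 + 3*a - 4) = (a - 7)/(a - 1)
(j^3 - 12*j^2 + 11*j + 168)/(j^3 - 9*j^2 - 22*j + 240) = (j^2 - 4*j - 21)/(j^2 - j - 30)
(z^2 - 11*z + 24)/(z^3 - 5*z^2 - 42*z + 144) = 1/(z + 6)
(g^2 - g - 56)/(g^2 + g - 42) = (g - 8)/(g - 6)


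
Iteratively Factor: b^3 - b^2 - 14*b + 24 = (b + 4)*(b^2 - 5*b + 6) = (b - 3)*(b + 4)*(b - 2)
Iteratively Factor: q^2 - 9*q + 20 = (q - 4)*(q - 5)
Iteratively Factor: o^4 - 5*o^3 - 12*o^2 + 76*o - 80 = (o - 5)*(o^3 - 12*o + 16) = (o - 5)*(o - 2)*(o^2 + 2*o - 8) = (o - 5)*(o - 2)^2*(o + 4)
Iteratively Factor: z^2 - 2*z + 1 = (z - 1)*(z - 1)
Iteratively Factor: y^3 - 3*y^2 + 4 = (y - 2)*(y^2 - y - 2) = (y - 2)^2*(y + 1)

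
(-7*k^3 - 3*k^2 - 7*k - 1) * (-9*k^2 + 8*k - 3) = 63*k^5 - 29*k^4 + 60*k^3 - 38*k^2 + 13*k + 3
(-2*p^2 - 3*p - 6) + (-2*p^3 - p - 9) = -2*p^3 - 2*p^2 - 4*p - 15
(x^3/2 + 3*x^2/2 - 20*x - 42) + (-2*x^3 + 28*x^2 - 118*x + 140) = -3*x^3/2 + 59*x^2/2 - 138*x + 98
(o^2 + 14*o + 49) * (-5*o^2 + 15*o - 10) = -5*o^4 - 55*o^3 - 45*o^2 + 595*o - 490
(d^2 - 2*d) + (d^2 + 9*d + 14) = 2*d^2 + 7*d + 14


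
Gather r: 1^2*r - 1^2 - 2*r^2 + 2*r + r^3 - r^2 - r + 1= r^3 - 3*r^2 + 2*r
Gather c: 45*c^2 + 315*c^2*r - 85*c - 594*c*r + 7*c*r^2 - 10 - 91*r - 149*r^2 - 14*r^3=c^2*(315*r + 45) + c*(7*r^2 - 594*r - 85) - 14*r^3 - 149*r^2 - 91*r - 10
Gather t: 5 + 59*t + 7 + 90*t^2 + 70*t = 90*t^2 + 129*t + 12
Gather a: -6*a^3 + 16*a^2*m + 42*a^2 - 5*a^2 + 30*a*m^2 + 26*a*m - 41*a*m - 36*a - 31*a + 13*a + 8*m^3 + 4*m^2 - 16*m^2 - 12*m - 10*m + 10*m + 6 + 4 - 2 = -6*a^3 + a^2*(16*m + 37) + a*(30*m^2 - 15*m - 54) + 8*m^3 - 12*m^2 - 12*m + 8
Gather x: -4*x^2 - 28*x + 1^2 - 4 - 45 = -4*x^2 - 28*x - 48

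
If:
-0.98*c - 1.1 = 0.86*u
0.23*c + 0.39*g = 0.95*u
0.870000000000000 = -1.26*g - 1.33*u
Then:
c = -0.83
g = -0.33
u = -0.34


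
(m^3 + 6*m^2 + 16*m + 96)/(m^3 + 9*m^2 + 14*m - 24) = (m^2 + 16)/(m^2 + 3*m - 4)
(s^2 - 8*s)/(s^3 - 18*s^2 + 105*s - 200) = s/(s^2 - 10*s + 25)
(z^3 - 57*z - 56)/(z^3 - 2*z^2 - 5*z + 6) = (z^3 - 57*z - 56)/(z^3 - 2*z^2 - 5*z + 6)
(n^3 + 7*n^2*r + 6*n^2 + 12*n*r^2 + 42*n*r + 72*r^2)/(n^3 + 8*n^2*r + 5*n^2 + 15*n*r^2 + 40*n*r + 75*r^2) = (n^2 + 4*n*r + 6*n + 24*r)/(n^2 + 5*n*r + 5*n + 25*r)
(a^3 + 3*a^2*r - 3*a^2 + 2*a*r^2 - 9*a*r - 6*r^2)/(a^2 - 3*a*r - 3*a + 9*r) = (-a^2 - 3*a*r - 2*r^2)/(-a + 3*r)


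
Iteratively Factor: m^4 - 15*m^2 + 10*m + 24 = (m - 2)*(m^3 + 2*m^2 - 11*m - 12) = (m - 3)*(m - 2)*(m^2 + 5*m + 4) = (m - 3)*(m - 2)*(m + 1)*(m + 4)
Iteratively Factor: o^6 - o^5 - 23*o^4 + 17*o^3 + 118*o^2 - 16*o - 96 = (o + 4)*(o^5 - 5*o^4 - 3*o^3 + 29*o^2 + 2*o - 24) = (o - 4)*(o + 4)*(o^4 - o^3 - 7*o^2 + o + 6) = (o - 4)*(o + 2)*(o + 4)*(o^3 - 3*o^2 - o + 3) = (o - 4)*(o - 3)*(o + 2)*(o + 4)*(o^2 - 1) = (o - 4)*(o - 3)*(o + 1)*(o + 2)*(o + 4)*(o - 1)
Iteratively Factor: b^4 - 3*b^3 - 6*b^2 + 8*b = (b - 1)*(b^3 - 2*b^2 - 8*b) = (b - 4)*(b - 1)*(b^2 + 2*b) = (b - 4)*(b - 1)*(b + 2)*(b)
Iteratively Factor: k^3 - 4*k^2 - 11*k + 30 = (k - 5)*(k^2 + k - 6) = (k - 5)*(k + 3)*(k - 2)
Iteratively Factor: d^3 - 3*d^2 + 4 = (d + 1)*(d^2 - 4*d + 4) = (d - 2)*(d + 1)*(d - 2)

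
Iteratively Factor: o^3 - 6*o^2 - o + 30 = (o - 5)*(o^2 - o - 6) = (o - 5)*(o - 3)*(o + 2)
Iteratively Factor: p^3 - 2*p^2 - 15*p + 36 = (p - 3)*(p^2 + p - 12) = (p - 3)^2*(p + 4)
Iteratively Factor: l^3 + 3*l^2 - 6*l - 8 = (l - 2)*(l^2 + 5*l + 4) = (l - 2)*(l + 1)*(l + 4)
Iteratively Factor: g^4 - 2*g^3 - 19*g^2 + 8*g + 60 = (g + 3)*(g^3 - 5*g^2 - 4*g + 20) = (g - 2)*(g + 3)*(g^2 - 3*g - 10) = (g - 5)*(g - 2)*(g + 3)*(g + 2)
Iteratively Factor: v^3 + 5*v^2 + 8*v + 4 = (v + 2)*(v^2 + 3*v + 2) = (v + 1)*(v + 2)*(v + 2)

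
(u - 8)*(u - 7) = u^2 - 15*u + 56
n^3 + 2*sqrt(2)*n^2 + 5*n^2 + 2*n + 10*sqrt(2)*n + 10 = (n + 5)*(n + sqrt(2))^2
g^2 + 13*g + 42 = (g + 6)*(g + 7)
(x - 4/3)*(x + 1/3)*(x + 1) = x^3 - 13*x/9 - 4/9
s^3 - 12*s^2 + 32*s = s*(s - 8)*(s - 4)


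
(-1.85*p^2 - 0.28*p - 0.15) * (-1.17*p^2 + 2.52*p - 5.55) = 2.1645*p^4 - 4.3344*p^3 + 9.7374*p^2 + 1.176*p + 0.8325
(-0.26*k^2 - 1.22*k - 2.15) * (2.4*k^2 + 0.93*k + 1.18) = -0.624*k^4 - 3.1698*k^3 - 6.6014*k^2 - 3.4391*k - 2.537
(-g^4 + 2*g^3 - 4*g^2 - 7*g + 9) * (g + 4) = -g^5 - 2*g^4 + 4*g^3 - 23*g^2 - 19*g + 36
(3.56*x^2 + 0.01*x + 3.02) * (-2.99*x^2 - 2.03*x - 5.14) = -10.6444*x^4 - 7.2567*x^3 - 27.3485*x^2 - 6.182*x - 15.5228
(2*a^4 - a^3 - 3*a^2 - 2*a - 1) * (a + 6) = 2*a^5 + 11*a^4 - 9*a^3 - 20*a^2 - 13*a - 6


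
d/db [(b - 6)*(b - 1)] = 2*b - 7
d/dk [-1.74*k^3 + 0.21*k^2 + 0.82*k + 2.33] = -5.22*k^2 + 0.42*k + 0.82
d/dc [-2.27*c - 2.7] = -2.27000000000000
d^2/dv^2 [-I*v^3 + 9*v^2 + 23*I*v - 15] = -6*I*v + 18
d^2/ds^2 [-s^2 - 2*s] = -2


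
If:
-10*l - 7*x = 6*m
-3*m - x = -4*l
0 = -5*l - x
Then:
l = 0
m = 0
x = 0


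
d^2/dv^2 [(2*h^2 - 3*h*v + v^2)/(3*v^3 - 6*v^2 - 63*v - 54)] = 2*((-(3*h - 2*v)*(-3*v^2 + 4*v + 21) - (3*v - 2)*(2*h^2 - 3*h*v + v^2))*(-v^3 + 2*v^2 + 21*v + 18) - (2*h^2 - 3*h*v + v^2)*(-3*v^2 + 4*v + 21)^2 - (-v^3 + 2*v^2 + 21*v + 18)^2)/(3*(-v^3 + 2*v^2 + 21*v + 18)^3)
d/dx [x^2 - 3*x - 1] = 2*x - 3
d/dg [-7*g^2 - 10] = -14*g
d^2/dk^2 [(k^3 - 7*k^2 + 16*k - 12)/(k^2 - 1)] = 2*(17*k^3 - 57*k^2 + 51*k - 19)/(k^6 - 3*k^4 + 3*k^2 - 1)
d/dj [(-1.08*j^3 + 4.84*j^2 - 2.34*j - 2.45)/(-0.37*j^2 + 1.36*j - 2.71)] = (0.3996*j^4 - 2.9376*j^3 + 14.497*j^2 - 28.0458*j + 9.6734)/(0.1369*j^4 - 1.0064*j^3 + 3.855*j^2 - 7.3712*j + 7.3441)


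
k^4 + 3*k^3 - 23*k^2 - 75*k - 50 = (k - 5)*(k + 1)*(k + 2)*(k + 5)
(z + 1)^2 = z^2 + 2*z + 1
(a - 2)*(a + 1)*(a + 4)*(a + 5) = a^4 + 8*a^3 + 9*a^2 - 38*a - 40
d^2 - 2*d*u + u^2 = (-d + u)^2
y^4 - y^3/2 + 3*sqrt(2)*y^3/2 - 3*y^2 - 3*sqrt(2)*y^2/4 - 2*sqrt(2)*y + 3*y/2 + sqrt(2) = (y - 1/2)*(y - sqrt(2))*(y + sqrt(2)/2)*(y + 2*sqrt(2))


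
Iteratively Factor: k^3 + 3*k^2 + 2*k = (k + 2)*(k^2 + k) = (k + 1)*(k + 2)*(k)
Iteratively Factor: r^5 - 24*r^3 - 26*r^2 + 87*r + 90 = (r + 1)*(r^4 - r^3 - 23*r^2 - 3*r + 90) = (r + 1)*(r + 3)*(r^3 - 4*r^2 - 11*r + 30) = (r - 5)*(r + 1)*(r + 3)*(r^2 + r - 6) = (r - 5)*(r - 2)*(r + 1)*(r + 3)*(r + 3)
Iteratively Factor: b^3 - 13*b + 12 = (b - 1)*(b^2 + b - 12) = (b - 1)*(b + 4)*(b - 3)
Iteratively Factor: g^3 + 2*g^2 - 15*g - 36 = (g + 3)*(g^2 - g - 12) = (g + 3)^2*(g - 4)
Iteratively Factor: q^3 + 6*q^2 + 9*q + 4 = (q + 4)*(q^2 + 2*q + 1) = (q + 1)*(q + 4)*(q + 1)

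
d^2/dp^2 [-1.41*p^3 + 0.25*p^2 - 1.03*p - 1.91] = 0.5 - 8.46*p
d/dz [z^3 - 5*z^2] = z*(3*z - 10)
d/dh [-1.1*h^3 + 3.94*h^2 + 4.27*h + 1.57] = -3.3*h^2 + 7.88*h + 4.27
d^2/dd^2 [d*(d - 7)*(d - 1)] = 6*d - 16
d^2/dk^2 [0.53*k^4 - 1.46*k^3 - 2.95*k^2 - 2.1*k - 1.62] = 6.36*k^2 - 8.76*k - 5.9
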